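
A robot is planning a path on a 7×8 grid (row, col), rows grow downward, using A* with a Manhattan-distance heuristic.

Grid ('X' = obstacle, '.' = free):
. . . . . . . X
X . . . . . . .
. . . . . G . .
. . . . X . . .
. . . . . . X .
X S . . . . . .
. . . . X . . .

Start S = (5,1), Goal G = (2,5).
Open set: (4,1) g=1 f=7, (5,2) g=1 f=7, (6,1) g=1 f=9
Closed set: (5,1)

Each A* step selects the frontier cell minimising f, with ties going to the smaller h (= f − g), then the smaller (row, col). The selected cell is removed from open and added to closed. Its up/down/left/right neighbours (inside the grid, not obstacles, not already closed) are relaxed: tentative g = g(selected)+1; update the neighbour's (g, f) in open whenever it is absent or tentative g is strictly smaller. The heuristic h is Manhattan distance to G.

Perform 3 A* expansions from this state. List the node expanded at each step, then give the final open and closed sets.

step 1: expand (4,1) (f=7, h=6) → closed; open now [(3,1) g=2 f=7, (4,0) g=2 f=9, (4,2) g=2 f=7, (5,2) g=1 f=7, (6,1) g=1 f=9]
step 2: expand (3,1) (f=7, h=5) → closed; open now [(2,1) g=3 f=7, (3,0) g=3 f=9, (3,2) g=3 f=7, (4,0) g=2 f=9, (4,2) g=2 f=7, (5,2) g=1 f=7, (6,1) g=1 f=9]
step 3: expand (2,1) (f=7, h=4) → closed; open now [(1,1) g=4 f=9, (2,0) g=4 f=9, (2,2) g=4 f=7, (3,0) g=3 f=9, (3,2) g=3 f=7, (4,0) g=2 f=9, (4,2) g=2 f=7, (5,2) g=1 f=7, (6,1) g=1 f=9]

order=[(4,1) → (3,1) → (2,1)]; open=[(1,1) g=4 f=9, (2,0) g=4 f=9, (2,2) g=4 f=7, (3,0) g=3 f=9, (3,2) g=3 f=7, (4,0) g=2 f=9, (4,2) g=2 f=7, (5,2) g=1 f=7, (6,1) g=1 f=9]; closed=[(2,1), (3,1), (4,1), (5,1)]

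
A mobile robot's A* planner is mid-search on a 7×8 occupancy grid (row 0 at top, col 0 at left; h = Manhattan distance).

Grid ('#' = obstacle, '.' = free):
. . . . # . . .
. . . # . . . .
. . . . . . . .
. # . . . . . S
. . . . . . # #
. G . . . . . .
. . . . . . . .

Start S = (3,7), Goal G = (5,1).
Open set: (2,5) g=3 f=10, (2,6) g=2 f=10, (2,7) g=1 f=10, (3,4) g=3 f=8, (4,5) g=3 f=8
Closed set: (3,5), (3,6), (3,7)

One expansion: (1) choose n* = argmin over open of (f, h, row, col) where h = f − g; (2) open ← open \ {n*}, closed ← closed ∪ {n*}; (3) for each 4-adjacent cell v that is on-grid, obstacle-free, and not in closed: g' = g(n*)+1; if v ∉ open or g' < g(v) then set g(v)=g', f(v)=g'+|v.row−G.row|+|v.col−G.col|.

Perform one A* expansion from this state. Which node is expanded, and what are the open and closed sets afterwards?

expanded=(3,4); open=[(2,4) g=4 f=10, (2,5) g=3 f=10, (2,6) g=2 f=10, (2,7) g=1 f=10, (3,3) g=4 f=8, (4,4) g=4 f=8, (4,5) g=3 f=8]; closed=[(3,4), (3,5), (3,6), (3,7)]

step 1: expand (3,4) (f=8, h=5) → closed; open now [(2,4) g=4 f=10, (2,5) g=3 f=10, (2,6) g=2 f=10, (2,7) g=1 f=10, (3,3) g=4 f=8, (4,4) g=4 f=8, (4,5) g=3 f=8]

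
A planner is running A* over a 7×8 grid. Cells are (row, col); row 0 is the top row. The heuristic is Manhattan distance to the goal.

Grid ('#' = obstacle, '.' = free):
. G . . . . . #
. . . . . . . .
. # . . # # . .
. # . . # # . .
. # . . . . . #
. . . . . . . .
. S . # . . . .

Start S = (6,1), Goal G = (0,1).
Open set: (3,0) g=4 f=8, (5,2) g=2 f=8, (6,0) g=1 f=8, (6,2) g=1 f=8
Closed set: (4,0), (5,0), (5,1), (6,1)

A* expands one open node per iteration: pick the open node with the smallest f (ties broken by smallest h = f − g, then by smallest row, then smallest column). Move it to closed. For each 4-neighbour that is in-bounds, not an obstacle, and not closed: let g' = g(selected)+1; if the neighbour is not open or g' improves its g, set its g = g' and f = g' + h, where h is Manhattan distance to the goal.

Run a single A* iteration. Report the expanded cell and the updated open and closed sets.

expanded=(3,0); open=[(2,0) g=5 f=8, (5,2) g=2 f=8, (6,0) g=1 f=8, (6,2) g=1 f=8]; closed=[(3,0), (4,0), (5,0), (5,1), (6,1)]

step 1: expand (3,0) (f=8, h=4) → closed; open now [(2,0) g=5 f=8, (5,2) g=2 f=8, (6,0) g=1 f=8, (6,2) g=1 f=8]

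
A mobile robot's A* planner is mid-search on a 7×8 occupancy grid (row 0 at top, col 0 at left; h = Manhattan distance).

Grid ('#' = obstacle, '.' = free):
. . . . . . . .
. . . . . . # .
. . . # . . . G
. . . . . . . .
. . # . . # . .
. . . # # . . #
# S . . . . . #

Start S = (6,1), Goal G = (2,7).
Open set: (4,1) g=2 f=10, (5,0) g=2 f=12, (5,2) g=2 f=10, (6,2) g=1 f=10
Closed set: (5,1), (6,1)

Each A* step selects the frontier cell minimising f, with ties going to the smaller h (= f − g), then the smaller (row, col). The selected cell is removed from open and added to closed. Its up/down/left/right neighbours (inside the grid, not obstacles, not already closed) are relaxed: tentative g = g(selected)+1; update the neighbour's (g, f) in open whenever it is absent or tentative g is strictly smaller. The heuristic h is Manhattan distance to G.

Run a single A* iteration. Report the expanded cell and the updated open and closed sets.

expanded=(4,1); open=[(3,1) g=3 f=10, (4,0) g=3 f=12, (5,0) g=2 f=12, (5,2) g=2 f=10, (6,2) g=1 f=10]; closed=[(4,1), (5,1), (6,1)]

step 1: expand (4,1) (f=10, h=8) → closed; open now [(3,1) g=3 f=10, (4,0) g=3 f=12, (5,0) g=2 f=12, (5,2) g=2 f=10, (6,2) g=1 f=10]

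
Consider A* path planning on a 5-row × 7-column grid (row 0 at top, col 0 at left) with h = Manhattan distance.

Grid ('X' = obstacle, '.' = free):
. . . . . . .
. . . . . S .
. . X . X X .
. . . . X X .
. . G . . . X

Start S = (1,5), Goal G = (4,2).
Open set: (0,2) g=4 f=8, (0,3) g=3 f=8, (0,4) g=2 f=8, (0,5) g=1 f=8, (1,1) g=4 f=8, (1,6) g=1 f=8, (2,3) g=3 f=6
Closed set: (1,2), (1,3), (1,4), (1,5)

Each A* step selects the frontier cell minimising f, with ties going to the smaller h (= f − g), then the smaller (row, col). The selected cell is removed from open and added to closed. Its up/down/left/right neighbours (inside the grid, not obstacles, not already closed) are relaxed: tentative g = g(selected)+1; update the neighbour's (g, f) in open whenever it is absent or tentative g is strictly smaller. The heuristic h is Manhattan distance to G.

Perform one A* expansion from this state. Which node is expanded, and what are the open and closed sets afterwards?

expanded=(2,3); open=[(0,2) g=4 f=8, (0,3) g=3 f=8, (0,4) g=2 f=8, (0,5) g=1 f=8, (1,1) g=4 f=8, (1,6) g=1 f=8, (3,3) g=4 f=6]; closed=[(1,2), (1,3), (1,4), (1,5), (2,3)]

step 1: expand (2,3) (f=6, h=3) → closed; open now [(0,2) g=4 f=8, (0,3) g=3 f=8, (0,4) g=2 f=8, (0,5) g=1 f=8, (1,1) g=4 f=8, (1,6) g=1 f=8, (3,3) g=4 f=6]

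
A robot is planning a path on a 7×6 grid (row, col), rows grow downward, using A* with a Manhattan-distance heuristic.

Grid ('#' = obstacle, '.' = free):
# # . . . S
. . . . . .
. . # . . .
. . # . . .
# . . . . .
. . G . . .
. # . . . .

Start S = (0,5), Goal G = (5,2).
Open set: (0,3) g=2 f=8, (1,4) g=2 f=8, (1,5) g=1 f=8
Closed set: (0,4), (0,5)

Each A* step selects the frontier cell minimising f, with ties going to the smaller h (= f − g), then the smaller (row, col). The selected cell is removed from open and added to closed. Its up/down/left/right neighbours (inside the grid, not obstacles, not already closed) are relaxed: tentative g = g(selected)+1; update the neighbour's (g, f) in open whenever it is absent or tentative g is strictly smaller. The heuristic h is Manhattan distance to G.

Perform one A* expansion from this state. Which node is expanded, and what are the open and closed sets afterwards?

step 1: expand (0,3) (f=8, h=6) → closed; open now [(0,2) g=3 f=8, (1,3) g=3 f=8, (1,4) g=2 f=8, (1,5) g=1 f=8]

expanded=(0,3); open=[(0,2) g=3 f=8, (1,3) g=3 f=8, (1,4) g=2 f=8, (1,5) g=1 f=8]; closed=[(0,3), (0,4), (0,5)]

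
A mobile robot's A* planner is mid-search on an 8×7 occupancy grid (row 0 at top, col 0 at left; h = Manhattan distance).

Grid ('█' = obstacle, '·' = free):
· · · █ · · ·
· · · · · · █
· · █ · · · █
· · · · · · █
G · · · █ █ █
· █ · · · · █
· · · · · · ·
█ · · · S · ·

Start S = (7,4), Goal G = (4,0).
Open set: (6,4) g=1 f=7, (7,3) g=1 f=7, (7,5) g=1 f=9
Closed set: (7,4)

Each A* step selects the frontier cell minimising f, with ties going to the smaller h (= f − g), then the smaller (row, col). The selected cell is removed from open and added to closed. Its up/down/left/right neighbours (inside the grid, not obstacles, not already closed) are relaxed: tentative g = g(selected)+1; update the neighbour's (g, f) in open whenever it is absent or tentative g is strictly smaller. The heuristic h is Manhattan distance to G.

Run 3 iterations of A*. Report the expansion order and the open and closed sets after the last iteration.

order=[(6,4) → (5,4) → (5,3)]; open=[(4,3) g=4 f=7, (5,2) g=4 f=7, (5,5) g=3 f=9, (6,3) g=2 f=7, (6,5) g=2 f=9, (7,3) g=1 f=7, (7,5) g=1 f=9]; closed=[(5,3), (5,4), (6,4), (7,4)]

step 1: expand (6,4) (f=7, h=6) → closed; open now [(5,4) g=2 f=7, (6,3) g=2 f=7, (6,5) g=2 f=9, (7,3) g=1 f=7, (7,5) g=1 f=9]
step 2: expand (5,4) (f=7, h=5) → closed; open now [(5,3) g=3 f=7, (5,5) g=3 f=9, (6,3) g=2 f=7, (6,5) g=2 f=9, (7,3) g=1 f=7, (7,5) g=1 f=9]
step 3: expand (5,3) (f=7, h=4) → closed; open now [(4,3) g=4 f=7, (5,2) g=4 f=7, (5,5) g=3 f=9, (6,3) g=2 f=7, (6,5) g=2 f=9, (7,3) g=1 f=7, (7,5) g=1 f=9]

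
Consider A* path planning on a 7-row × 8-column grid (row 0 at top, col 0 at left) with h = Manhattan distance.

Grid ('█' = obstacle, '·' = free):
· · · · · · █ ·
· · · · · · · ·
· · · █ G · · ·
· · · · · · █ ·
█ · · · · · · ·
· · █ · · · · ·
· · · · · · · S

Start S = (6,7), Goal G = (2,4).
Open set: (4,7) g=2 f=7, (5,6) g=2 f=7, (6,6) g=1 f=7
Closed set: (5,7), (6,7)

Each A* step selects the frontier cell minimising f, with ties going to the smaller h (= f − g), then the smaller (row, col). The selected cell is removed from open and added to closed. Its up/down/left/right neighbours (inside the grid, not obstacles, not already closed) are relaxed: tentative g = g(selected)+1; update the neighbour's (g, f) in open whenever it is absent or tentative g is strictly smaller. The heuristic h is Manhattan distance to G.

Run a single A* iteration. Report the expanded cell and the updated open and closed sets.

expanded=(4,7); open=[(3,7) g=3 f=7, (4,6) g=3 f=7, (5,6) g=2 f=7, (6,6) g=1 f=7]; closed=[(4,7), (5,7), (6,7)]

step 1: expand (4,7) (f=7, h=5) → closed; open now [(3,7) g=3 f=7, (4,6) g=3 f=7, (5,6) g=2 f=7, (6,6) g=1 f=7]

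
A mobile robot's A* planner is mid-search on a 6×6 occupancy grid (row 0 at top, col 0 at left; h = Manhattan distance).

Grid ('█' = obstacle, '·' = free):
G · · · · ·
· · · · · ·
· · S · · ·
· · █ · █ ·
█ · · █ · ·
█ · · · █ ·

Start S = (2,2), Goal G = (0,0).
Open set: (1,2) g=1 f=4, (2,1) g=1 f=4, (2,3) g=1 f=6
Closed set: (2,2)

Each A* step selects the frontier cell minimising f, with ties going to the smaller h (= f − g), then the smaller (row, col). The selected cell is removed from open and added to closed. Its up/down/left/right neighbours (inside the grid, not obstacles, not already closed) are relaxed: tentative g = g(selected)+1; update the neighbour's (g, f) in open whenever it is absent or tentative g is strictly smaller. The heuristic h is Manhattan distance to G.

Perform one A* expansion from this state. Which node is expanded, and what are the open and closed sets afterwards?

expanded=(1,2); open=[(0,2) g=2 f=4, (1,1) g=2 f=4, (1,3) g=2 f=6, (2,1) g=1 f=4, (2,3) g=1 f=6]; closed=[(1,2), (2,2)]

step 1: expand (1,2) (f=4, h=3) → closed; open now [(0,2) g=2 f=4, (1,1) g=2 f=4, (1,3) g=2 f=6, (2,1) g=1 f=4, (2,3) g=1 f=6]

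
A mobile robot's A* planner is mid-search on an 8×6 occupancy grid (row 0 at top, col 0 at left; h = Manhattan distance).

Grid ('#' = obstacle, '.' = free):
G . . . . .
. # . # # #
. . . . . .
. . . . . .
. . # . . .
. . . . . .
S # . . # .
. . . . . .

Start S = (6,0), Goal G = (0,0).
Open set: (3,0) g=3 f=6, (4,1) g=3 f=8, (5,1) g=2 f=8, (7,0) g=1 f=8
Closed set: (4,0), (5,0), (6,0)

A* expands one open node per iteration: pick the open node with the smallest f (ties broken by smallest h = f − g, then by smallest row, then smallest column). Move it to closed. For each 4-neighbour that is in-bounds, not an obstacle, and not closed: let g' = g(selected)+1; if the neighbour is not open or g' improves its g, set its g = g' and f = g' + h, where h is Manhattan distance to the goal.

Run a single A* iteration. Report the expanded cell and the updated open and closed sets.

expanded=(3,0); open=[(2,0) g=4 f=6, (3,1) g=4 f=8, (4,1) g=3 f=8, (5,1) g=2 f=8, (7,0) g=1 f=8]; closed=[(3,0), (4,0), (5,0), (6,0)]

step 1: expand (3,0) (f=6, h=3) → closed; open now [(2,0) g=4 f=6, (3,1) g=4 f=8, (4,1) g=3 f=8, (5,1) g=2 f=8, (7,0) g=1 f=8]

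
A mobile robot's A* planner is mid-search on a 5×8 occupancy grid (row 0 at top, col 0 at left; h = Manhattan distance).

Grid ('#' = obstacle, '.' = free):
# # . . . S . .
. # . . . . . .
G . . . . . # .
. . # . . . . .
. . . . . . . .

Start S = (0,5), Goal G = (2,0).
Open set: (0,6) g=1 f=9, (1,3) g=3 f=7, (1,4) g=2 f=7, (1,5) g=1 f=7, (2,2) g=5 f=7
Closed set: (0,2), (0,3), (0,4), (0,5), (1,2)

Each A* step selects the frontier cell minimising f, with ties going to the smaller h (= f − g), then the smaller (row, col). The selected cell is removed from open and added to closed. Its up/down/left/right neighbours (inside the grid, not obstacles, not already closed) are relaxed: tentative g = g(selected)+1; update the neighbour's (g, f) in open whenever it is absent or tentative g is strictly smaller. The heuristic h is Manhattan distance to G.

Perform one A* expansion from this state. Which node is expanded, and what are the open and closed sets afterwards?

expanded=(2,2); open=[(0,6) g=1 f=9, (1,3) g=3 f=7, (1,4) g=2 f=7, (1,5) g=1 f=7, (2,1) g=6 f=7, (2,3) g=6 f=9]; closed=[(0,2), (0,3), (0,4), (0,5), (1,2), (2,2)]

step 1: expand (2,2) (f=7, h=2) → closed; open now [(0,6) g=1 f=9, (1,3) g=3 f=7, (1,4) g=2 f=7, (1,5) g=1 f=7, (2,1) g=6 f=7, (2,3) g=6 f=9]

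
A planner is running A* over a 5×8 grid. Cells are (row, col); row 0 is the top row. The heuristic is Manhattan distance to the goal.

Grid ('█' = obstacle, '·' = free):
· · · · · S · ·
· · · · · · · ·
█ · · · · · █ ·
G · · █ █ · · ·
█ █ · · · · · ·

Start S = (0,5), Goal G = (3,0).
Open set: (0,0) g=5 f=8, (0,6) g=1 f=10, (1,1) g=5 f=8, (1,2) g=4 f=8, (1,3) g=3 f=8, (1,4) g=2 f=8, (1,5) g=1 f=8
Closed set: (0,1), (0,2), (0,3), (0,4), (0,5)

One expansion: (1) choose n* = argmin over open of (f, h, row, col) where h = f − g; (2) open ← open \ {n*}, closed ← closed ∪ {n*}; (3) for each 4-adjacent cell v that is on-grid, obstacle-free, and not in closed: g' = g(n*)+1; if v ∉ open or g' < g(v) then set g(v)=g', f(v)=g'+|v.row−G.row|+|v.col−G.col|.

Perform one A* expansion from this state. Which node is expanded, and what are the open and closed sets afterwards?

expanded=(0,0); open=[(0,6) g=1 f=10, (1,0) g=6 f=8, (1,1) g=5 f=8, (1,2) g=4 f=8, (1,3) g=3 f=8, (1,4) g=2 f=8, (1,5) g=1 f=8]; closed=[(0,0), (0,1), (0,2), (0,3), (0,4), (0,5)]

step 1: expand (0,0) (f=8, h=3) → closed; open now [(0,6) g=1 f=10, (1,0) g=6 f=8, (1,1) g=5 f=8, (1,2) g=4 f=8, (1,3) g=3 f=8, (1,4) g=2 f=8, (1,5) g=1 f=8]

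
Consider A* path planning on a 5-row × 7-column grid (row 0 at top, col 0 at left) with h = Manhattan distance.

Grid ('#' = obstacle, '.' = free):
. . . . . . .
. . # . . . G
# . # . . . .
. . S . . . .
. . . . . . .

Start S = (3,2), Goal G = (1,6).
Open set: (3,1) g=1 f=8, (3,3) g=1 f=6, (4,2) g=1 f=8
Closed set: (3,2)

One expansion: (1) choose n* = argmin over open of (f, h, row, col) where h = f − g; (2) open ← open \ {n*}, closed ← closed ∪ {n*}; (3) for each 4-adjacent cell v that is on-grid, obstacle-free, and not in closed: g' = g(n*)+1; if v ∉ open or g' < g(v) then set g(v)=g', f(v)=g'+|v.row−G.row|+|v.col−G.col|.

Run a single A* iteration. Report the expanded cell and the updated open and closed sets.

expanded=(3,3); open=[(2,3) g=2 f=6, (3,1) g=1 f=8, (3,4) g=2 f=6, (4,2) g=1 f=8, (4,3) g=2 f=8]; closed=[(3,2), (3,3)]

step 1: expand (3,3) (f=6, h=5) → closed; open now [(2,3) g=2 f=6, (3,1) g=1 f=8, (3,4) g=2 f=6, (4,2) g=1 f=8, (4,3) g=2 f=8]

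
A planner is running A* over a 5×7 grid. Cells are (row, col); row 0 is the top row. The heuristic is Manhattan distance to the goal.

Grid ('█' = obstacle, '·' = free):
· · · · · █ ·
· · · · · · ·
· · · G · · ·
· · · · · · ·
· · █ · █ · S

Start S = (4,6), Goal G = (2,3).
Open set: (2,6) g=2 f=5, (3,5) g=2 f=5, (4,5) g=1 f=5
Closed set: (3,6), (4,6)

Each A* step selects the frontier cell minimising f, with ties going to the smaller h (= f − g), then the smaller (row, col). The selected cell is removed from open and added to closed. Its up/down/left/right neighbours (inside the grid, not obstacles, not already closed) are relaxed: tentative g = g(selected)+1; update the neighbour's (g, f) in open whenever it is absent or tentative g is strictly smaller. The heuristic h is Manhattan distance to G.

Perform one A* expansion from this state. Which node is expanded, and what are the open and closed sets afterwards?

step 1: expand (2,6) (f=5, h=3) → closed; open now [(1,6) g=3 f=7, (2,5) g=3 f=5, (3,5) g=2 f=5, (4,5) g=1 f=5]

expanded=(2,6); open=[(1,6) g=3 f=7, (2,5) g=3 f=5, (3,5) g=2 f=5, (4,5) g=1 f=5]; closed=[(2,6), (3,6), (4,6)]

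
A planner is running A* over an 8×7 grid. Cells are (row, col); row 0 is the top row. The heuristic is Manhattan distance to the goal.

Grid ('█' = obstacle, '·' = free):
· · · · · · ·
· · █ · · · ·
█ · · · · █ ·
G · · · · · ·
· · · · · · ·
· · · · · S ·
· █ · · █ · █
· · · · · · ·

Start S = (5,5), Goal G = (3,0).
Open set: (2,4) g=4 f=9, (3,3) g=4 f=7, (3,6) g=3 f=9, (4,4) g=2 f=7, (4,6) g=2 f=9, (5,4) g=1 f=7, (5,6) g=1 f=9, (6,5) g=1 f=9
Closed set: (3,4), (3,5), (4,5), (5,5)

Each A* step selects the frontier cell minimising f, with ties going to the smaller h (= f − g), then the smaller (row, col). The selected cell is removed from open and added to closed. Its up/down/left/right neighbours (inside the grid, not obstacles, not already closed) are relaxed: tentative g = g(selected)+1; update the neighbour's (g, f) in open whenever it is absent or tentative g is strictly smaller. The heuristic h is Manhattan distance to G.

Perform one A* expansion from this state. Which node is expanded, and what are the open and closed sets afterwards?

step 1: expand (3,3) (f=7, h=3) → closed; open now [(2,3) g=5 f=9, (2,4) g=4 f=9, (3,2) g=5 f=7, (3,6) g=3 f=9, (4,3) g=5 f=9, (4,4) g=2 f=7, (4,6) g=2 f=9, (5,4) g=1 f=7, (5,6) g=1 f=9, (6,5) g=1 f=9]

expanded=(3,3); open=[(2,3) g=5 f=9, (2,4) g=4 f=9, (3,2) g=5 f=7, (3,6) g=3 f=9, (4,3) g=5 f=9, (4,4) g=2 f=7, (4,6) g=2 f=9, (5,4) g=1 f=7, (5,6) g=1 f=9, (6,5) g=1 f=9]; closed=[(3,3), (3,4), (3,5), (4,5), (5,5)]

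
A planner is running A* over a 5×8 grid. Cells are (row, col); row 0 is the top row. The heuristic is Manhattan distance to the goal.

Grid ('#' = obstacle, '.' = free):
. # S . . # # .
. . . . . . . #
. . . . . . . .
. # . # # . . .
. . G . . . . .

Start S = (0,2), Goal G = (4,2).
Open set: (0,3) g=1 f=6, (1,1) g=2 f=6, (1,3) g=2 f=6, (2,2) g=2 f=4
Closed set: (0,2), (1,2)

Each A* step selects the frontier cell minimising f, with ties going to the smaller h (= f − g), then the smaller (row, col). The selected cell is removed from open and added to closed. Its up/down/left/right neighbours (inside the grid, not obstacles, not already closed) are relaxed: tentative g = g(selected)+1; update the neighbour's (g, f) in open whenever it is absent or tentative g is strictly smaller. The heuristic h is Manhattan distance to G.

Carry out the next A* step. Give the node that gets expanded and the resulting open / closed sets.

step 1: expand (2,2) (f=4, h=2) → closed; open now [(0,3) g=1 f=6, (1,1) g=2 f=6, (1,3) g=2 f=6, (2,1) g=3 f=6, (2,3) g=3 f=6, (3,2) g=3 f=4]

expanded=(2,2); open=[(0,3) g=1 f=6, (1,1) g=2 f=6, (1,3) g=2 f=6, (2,1) g=3 f=6, (2,3) g=3 f=6, (3,2) g=3 f=4]; closed=[(0,2), (1,2), (2,2)]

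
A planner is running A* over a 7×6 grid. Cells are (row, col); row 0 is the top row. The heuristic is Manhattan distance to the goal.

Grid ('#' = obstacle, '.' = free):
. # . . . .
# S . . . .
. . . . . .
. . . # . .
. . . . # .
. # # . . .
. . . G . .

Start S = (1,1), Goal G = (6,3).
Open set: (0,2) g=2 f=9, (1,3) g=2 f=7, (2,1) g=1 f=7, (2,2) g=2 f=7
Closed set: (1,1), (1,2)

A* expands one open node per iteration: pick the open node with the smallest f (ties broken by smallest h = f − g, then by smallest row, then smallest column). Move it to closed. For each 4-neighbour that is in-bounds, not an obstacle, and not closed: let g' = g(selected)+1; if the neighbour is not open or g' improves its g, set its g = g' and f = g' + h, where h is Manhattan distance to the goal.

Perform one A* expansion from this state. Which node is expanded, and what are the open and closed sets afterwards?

expanded=(1,3); open=[(0,2) g=2 f=9, (0,3) g=3 f=9, (1,4) g=3 f=9, (2,1) g=1 f=7, (2,2) g=2 f=7, (2,3) g=3 f=7]; closed=[(1,1), (1,2), (1,3)]

step 1: expand (1,3) (f=7, h=5) → closed; open now [(0,2) g=2 f=9, (0,3) g=3 f=9, (1,4) g=3 f=9, (2,1) g=1 f=7, (2,2) g=2 f=7, (2,3) g=3 f=7]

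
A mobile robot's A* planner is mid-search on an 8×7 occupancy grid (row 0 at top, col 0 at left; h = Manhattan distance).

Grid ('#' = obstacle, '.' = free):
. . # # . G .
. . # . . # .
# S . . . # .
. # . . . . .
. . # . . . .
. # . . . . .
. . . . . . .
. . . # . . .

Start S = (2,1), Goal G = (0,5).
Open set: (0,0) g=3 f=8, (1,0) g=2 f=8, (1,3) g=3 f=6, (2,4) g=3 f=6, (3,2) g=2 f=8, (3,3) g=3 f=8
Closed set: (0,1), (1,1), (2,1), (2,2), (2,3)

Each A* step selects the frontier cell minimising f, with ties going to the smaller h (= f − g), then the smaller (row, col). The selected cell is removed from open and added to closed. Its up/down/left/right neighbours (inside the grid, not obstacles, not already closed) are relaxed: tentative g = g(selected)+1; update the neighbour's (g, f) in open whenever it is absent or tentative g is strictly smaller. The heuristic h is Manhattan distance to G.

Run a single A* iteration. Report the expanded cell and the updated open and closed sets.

expanded=(1,3); open=[(0,0) g=3 f=8, (1,0) g=2 f=8, (1,4) g=4 f=6, (2,4) g=3 f=6, (3,2) g=2 f=8, (3,3) g=3 f=8]; closed=[(0,1), (1,1), (1,3), (2,1), (2,2), (2,3)]

step 1: expand (1,3) (f=6, h=3) → closed; open now [(0,0) g=3 f=8, (1,0) g=2 f=8, (1,4) g=4 f=6, (2,4) g=3 f=6, (3,2) g=2 f=8, (3,3) g=3 f=8]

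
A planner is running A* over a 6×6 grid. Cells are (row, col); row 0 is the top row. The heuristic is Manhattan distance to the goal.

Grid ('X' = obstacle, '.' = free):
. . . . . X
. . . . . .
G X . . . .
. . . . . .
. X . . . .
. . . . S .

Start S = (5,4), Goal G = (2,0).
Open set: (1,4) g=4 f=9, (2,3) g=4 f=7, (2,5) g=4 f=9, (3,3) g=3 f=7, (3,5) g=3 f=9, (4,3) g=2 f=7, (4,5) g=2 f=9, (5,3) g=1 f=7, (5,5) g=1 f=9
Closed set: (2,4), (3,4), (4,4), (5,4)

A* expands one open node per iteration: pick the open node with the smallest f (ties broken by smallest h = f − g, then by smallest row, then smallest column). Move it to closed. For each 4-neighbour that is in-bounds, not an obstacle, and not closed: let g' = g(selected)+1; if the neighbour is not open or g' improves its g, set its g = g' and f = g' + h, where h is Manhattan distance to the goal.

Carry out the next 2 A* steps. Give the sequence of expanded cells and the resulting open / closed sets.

step 1: expand (2,3) (f=7, h=3) → closed; open now [(1,3) g=5 f=9, (1,4) g=4 f=9, (2,2) g=5 f=7, (2,5) g=4 f=9, (3,3) g=3 f=7, (3,5) g=3 f=9, (4,3) g=2 f=7, (4,5) g=2 f=9, (5,3) g=1 f=7, (5,5) g=1 f=9]
step 2: expand (2,2) (f=7, h=2) → closed; open now [(1,2) g=6 f=9, (1,3) g=5 f=9, (1,4) g=4 f=9, (2,5) g=4 f=9, (3,2) g=6 f=9, (3,3) g=3 f=7, (3,5) g=3 f=9, (4,3) g=2 f=7, (4,5) g=2 f=9, (5,3) g=1 f=7, (5,5) g=1 f=9]

order=[(2,3) → (2,2)]; open=[(1,2) g=6 f=9, (1,3) g=5 f=9, (1,4) g=4 f=9, (2,5) g=4 f=9, (3,2) g=6 f=9, (3,3) g=3 f=7, (3,5) g=3 f=9, (4,3) g=2 f=7, (4,5) g=2 f=9, (5,3) g=1 f=7, (5,5) g=1 f=9]; closed=[(2,2), (2,3), (2,4), (3,4), (4,4), (5,4)]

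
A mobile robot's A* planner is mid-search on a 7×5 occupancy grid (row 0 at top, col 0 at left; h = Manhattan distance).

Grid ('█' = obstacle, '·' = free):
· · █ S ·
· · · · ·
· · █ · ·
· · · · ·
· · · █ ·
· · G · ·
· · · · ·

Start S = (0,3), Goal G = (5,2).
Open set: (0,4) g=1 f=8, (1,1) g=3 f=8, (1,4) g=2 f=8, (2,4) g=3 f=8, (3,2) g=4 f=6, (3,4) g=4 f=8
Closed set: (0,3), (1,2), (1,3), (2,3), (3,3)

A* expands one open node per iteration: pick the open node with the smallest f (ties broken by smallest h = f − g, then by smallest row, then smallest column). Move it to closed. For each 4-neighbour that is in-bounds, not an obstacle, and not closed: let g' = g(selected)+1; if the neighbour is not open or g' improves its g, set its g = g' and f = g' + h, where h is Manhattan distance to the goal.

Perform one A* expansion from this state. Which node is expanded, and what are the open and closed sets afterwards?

step 1: expand (3,2) (f=6, h=2) → closed; open now [(0,4) g=1 f=8, (1,1) g=3 f=8, (1,4) g=2 f=8, (2,4) g=3 f=8, (3,1) g=5 f=8, (3,4) g=4 f=8, (4,2) g=5 f=6]

expanded=(3,2); open=[(0,4) g=1 f=8, (1,1) g=3 f=8, (1,4) g=2 f=8, (2,4) g=3 f=8, (3,1) g=5 f=8, (3,4) g=4 f=8, (4,2) g=5 f=6]; closed=[(0,3), (1,2), (1,3), (2,3), (3,2), (3,3)]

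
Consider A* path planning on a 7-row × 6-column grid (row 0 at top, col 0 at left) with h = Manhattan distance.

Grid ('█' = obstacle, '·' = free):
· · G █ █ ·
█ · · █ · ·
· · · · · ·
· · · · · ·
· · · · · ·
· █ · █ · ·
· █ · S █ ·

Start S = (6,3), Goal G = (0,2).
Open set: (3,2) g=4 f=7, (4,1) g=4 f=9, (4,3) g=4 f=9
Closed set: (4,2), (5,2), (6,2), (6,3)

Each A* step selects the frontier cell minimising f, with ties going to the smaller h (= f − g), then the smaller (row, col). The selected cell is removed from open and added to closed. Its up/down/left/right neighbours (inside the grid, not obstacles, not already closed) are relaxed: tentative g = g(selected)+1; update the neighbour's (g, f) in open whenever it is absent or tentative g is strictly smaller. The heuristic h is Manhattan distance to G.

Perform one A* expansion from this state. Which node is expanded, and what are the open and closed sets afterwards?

expanded=(3,2); open=[(2,2) g=5 f=7, (3,1) g=5 f=9, (3,3) g=5 f=9, (4,1) g=4 f=9, (4,3) g=4 f=9]; closed=[(3,2), (4,2), (5,2), (6,2), (6,3)]

step 1: expand (3,2) (f=7, h=3) → closed; open now [(2,2) g=5 f=7, (3,1) g=5 f=9, (3,3) g=5 f=9, (4,1) g=4 f=9, (4,3) g=4 f=9]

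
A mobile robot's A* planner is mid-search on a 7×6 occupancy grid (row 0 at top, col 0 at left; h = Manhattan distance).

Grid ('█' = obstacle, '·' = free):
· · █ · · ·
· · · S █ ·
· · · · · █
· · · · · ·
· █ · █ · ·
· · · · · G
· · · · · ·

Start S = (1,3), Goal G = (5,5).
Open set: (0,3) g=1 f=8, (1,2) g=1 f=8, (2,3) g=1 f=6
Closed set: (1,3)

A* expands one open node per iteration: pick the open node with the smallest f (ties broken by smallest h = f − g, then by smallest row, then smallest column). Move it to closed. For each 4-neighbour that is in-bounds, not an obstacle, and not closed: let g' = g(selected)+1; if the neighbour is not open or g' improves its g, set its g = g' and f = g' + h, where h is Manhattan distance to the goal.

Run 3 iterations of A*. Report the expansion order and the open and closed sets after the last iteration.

order=[(2,3) → (2,4) → (3,4)]; open=[(0,3) g=1 f=8, (1,2) g=1 f=8, (2,2) g=2 f=8, (3,3) g=2 f=6, (3,5) g=4 f=6, (4,4) g=4 f=6]; closed=[(1,3), (2,3), (2,4), (3,4)]

step 1: expand (2,3) (f=6, h=5) → closed; open now [(0,3) g=1 f=8, (1,2) g=1 f=8, (2,2) g=2 f=8, (2,4) g=2 f=6, (3,3) g=2 f=6]
step 2: expand (2,4) (f=6, h=4) → closed; open now [(0,3) g=1 f=8, (1,2) g=1 f=8, (2,2) g=2 f=8, (3,3) g=2 f=6, (3,4) g=3 f=6]
step 3: expand (3,4) (f=6, h=3) → closed; open now [(0,3) g=1 f=8, (1,2) g=1 f=8, (2,2) g=2 f=8, (3,3) g=2 f=6, (3,5) g=4 f=6, (4,4) g=4 f=6]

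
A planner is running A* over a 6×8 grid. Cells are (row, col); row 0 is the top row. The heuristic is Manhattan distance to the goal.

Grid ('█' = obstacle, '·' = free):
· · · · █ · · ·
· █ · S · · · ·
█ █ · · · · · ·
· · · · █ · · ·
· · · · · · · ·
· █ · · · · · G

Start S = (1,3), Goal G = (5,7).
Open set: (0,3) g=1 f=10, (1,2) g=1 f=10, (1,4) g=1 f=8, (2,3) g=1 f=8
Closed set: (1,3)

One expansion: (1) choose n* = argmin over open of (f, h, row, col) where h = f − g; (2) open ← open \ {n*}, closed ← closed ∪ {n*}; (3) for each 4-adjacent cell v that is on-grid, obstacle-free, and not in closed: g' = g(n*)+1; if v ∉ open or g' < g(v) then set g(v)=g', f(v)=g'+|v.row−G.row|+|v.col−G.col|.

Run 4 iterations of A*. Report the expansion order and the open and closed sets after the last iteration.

order=[(1,4) → (1,5) → (1,6) → (1,7)]; open=[(0,3) g=1 f=10, (0,5) g=3 f=10, (0,6) g=4 f=10, (0,7) g=5 f=10, (1,2) g=1 f=10, (2,3) g=1 f=8, (2,4) g=2 f=8, (2,5) g=3 f=8, (2,6) g=4 f=8, (2,7) g=5 f=8]; closed=[(1,3), (1,4), (1,5), (1,6), (1,7)]

step 1: expand (1,4) (f=8, h=7) → closed; open now [(0,3) g=1 f=10, (1,2) g=1 f=10, (1,5) g=2 f=8, (2,3) g=1 f=8, (2,4) g=2 f=8]
step 2: expand (1,5) (f=8, h=6) → closed; open now [(0,3) g=1 f=10, (0,5) g=3 f=10, (1,2) g=1 f=10, (1,6) g=3 f=8, (2,3) g=1 f=8, (2,4) g=2 f=8, (2,5) g=3 f=8]
step 3: expand (1,6) (f=8, h=5) → closed; open now [(0,3) g=1 f=10, (0,5) g=3 f=10, (0,6) g=4 f=10, (1,2) g=1 f=10, (1,7) g=4 f=8, (2,3) g=1 f=8, (2,4) g=2 f=8, (2,5) g=3 f=8, (2,6) g=4 f=8]
step 4: expand (1,7) (f=8, h=4) → closed; open now [(0,3) g=1 f=10, (0,5) g=3 f=10, (0,6) g=4 f=10, (0,7) g=5 f=10, (1,2) g=1 f=10, (2,3) g=1 f=8, (2,4) g=2 f=8, (2,5) g=3 f=8, (2,6) g=4 f=8, (2,7) g=5 f=8]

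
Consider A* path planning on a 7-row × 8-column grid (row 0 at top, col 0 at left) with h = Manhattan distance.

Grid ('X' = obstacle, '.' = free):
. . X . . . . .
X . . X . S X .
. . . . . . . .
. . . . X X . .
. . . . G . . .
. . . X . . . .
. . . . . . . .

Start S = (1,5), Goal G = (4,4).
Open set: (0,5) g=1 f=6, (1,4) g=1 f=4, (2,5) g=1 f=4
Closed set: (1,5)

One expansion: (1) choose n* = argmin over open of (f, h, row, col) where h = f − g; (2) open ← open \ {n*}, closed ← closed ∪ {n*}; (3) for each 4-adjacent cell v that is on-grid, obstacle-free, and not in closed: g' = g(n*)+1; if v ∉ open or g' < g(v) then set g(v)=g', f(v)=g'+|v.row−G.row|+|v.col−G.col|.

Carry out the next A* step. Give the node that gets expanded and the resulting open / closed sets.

expanded=(1,4); open=[(0,4) g=2 f=6, (0,5) g=1 f=6, (2,4) g=2 f=4, (2,5) g=1 f=4]; closed=[(1,4), (1,5)]

step 1: expand (1,4) (f=4, h=3) → closed; open now [(0,4) g=2 f=6, (0,5) g=1 f=6, (2,4) g=2 f=4, (2,5) g=1 f=4]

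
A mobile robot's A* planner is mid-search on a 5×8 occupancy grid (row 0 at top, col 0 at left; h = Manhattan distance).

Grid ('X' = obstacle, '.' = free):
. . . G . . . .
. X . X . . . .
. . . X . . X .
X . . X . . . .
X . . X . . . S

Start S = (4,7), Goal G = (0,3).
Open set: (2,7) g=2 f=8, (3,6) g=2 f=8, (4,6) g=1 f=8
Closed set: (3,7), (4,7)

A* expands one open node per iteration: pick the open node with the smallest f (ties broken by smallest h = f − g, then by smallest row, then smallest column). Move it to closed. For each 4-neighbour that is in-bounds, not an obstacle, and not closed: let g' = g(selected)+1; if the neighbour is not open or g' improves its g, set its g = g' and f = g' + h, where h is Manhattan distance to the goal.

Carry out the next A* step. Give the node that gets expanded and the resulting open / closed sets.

expanded=(2,7); open=[(1,7) g=3 f=8, (3,6) g=2 f=8, (4,6) g=1 f=8]; closed=[(2,7), (3,7), (4,7)]

step 1: expand (2,7) (f=8, h=6) → closed; open now [(1,7) g=3 f=8, (3,6) g=2 f=8, (4,6) g=1 f=8]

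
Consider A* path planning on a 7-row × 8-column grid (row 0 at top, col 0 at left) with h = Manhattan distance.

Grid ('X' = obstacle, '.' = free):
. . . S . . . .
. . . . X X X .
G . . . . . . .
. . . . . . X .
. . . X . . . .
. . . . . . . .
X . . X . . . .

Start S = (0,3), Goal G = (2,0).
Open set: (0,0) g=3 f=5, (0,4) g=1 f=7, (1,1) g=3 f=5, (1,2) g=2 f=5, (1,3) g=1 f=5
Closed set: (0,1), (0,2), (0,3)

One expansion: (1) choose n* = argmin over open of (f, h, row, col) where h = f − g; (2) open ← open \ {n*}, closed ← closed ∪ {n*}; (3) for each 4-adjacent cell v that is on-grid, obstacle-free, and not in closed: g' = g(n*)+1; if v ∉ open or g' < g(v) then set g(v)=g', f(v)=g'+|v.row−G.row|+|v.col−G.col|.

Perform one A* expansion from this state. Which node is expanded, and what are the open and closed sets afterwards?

expanded=(0,0); open=[(0,4) g=1 f=7, (1,0) g=4 f=5, (1,1) g=3 f=5, (1,2) g=2 f=5, (1,3) g=1 f=5]; closed=[(0,0), (0,1), (0,2), (0,3)]

step 1: expand (0,0) (f=5, h=2) → closed; open now [(0,4) g=1 f=7, (1,0) g=4 f=5, (1,1) g=3 f=5, (1,2) g=2 f=5, (1,3) g=1 f=5]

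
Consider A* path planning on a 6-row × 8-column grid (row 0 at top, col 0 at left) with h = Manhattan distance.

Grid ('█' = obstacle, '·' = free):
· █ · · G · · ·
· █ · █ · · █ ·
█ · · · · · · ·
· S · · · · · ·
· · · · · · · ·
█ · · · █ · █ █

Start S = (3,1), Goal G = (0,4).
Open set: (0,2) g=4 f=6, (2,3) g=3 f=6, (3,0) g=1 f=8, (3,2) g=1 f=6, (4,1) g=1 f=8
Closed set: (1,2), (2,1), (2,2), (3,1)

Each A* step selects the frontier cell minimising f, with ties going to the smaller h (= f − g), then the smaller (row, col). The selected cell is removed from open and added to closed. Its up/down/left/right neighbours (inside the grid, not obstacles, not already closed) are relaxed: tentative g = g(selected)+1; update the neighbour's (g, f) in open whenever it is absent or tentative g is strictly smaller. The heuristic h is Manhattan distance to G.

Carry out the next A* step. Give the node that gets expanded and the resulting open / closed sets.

expanded=(0,2); open=[(0,3) g=5 f=6, (2,3) g=3 f=6, (3,0) g=1 f=8, (3,2) g=1 f=6, (4,1) g=1 f=8]; closed=[(0,2), (1,2), (2,1), (2,2), (3,1)]

step 1: expand (0,2) (f=6, h=2) → closed; open now [(0,3) g=5 f=6, (2,3) g=3 f=6, (3,0) g=1 f=8, (3,2) g=1 f=6, (4,1) g=1 f=8]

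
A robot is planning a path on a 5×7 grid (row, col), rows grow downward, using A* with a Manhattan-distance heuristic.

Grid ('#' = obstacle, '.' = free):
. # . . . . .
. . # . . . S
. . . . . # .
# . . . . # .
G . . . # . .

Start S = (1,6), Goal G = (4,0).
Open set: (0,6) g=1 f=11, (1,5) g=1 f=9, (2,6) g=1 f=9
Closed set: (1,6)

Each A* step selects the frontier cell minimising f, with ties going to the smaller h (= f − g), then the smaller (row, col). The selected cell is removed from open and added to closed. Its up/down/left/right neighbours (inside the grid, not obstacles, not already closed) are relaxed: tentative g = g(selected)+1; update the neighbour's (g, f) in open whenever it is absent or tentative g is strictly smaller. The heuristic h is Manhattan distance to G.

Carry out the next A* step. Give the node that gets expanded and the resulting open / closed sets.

step 1: expand (1,5) (f=9, h=8) → closed; open now [(0,5) g=2 f=11, (0,6) g=1 f=11, (1,4) g=2 f=9, (2,6) g=1 f=9]

expanded=(1,5); open=[(0,5) g=2 f=11, (0,6) g=1 f=11, (1,4) g=2 f=9, (2,6) g=1 f=9]; closed=[(1,5), (1,6)]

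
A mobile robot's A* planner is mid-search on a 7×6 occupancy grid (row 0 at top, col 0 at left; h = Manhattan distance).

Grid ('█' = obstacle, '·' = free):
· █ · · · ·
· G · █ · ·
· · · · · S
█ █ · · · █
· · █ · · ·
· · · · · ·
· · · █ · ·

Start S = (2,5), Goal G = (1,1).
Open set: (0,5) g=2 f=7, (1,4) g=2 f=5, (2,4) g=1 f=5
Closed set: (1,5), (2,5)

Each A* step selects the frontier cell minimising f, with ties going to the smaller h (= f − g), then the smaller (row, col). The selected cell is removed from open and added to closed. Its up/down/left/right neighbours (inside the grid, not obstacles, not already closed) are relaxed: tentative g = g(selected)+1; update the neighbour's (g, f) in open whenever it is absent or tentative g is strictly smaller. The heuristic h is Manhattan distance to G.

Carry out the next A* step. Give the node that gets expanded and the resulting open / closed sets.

step 1: expand (1,4) (f=5, h=3) → closed; open now [(0,4) g=3 f=7, (0,5) g=2 f=7, (2,4) g=1 f=5]

expanded=(1,4); open=[(0,4) g=3 f=7, (0,5) g=2 f=7, (2,4) g=1 f=5]; closed=[(1,4), (1,5), (2,5)]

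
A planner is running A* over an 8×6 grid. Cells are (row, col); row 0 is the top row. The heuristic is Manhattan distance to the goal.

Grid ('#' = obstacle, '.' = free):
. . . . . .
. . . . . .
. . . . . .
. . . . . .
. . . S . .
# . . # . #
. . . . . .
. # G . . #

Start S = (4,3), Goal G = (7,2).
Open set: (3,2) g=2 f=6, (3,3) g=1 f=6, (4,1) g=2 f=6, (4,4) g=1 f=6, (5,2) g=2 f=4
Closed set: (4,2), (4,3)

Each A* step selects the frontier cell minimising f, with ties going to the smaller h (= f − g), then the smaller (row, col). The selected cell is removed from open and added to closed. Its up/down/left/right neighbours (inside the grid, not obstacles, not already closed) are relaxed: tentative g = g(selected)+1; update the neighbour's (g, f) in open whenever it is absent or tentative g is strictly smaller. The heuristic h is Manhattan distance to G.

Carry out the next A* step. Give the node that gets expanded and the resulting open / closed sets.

step 1: expand (5,2) (f=4, h=2) → closed; open now [(3,2) g=2 f=6, (3,3) g=1 f=6, (4,1) g=2 f=6, (4,4) g=1 f=6, (5,1) g=3 f=6, (6,2) g=3 f=4]

expanded=(5,2); open=[(3,2) g=2 f=6, (3,3) g=1 f=6, (4,1) g=2 f=6, (4,4) g=1 f=6, (5,1) g=3 f=6, (6,2) g=3 f=4]; closed=[(4,2), (4,3), (5,2)]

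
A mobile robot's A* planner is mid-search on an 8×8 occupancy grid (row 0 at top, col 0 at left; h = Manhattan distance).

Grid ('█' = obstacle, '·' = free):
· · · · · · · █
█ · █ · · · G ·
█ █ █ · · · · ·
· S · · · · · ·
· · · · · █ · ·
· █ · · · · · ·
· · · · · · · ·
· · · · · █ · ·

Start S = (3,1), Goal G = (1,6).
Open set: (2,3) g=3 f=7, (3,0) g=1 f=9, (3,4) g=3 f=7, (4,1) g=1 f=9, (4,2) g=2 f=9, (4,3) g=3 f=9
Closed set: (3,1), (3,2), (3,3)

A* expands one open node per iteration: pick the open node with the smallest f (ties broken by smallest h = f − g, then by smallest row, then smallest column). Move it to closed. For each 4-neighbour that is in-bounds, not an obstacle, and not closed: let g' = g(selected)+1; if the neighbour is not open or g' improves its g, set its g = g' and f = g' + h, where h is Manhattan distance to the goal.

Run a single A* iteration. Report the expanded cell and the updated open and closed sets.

expanded=(2,3); open=[(1,3) g=4 f=7, (2,4) g=4 f=7, (3,0) g=1 f=9, (3,4) g=3 f=7, (4,1) g=1 f=9, (4,2) g=2 f=9, (4,3) g=3 f=9]; closed=[(2,3), (3,1), (3,2), (3,3)]

step 1: expand (2,3) (f=7, h=4) → closed; open now [(1,3) g=4 f=7, (2,4) g=4 f=7, (3,0) g=1 f=9, (3,4) g=3 f=7, (4,1) g=1 f=9, (4,2) g=2 f=9, (4,3) g=3 f=9]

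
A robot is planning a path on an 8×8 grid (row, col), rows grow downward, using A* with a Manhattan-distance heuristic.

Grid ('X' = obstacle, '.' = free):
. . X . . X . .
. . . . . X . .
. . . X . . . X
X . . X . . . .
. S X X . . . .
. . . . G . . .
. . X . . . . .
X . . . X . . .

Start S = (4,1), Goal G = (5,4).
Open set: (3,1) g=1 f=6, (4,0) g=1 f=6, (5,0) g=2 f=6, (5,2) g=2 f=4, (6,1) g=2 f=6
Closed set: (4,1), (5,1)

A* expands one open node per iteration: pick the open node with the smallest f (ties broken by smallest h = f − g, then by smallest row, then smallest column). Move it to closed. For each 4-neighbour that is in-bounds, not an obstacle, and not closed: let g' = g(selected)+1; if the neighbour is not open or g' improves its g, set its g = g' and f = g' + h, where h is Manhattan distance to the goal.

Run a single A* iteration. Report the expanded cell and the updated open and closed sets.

expanded=(5,2); open=[(3,1) g=1 f=6, (4,0) g=1 f=6, (5,0) g=2 f=6, (5,3) g=3 f=4, (6,1) g=2 f=6]; closed=[(4,1), (5,1), (5,2)]

step 1: expand (5,2) (f=4, h=2) → closed; open now [(3,1) g=1 f=6, (4,0) g=1 f=6, (5,0) g=2 f=6, (5,3) g=3 f=4, (6,1) g=2 f=6]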